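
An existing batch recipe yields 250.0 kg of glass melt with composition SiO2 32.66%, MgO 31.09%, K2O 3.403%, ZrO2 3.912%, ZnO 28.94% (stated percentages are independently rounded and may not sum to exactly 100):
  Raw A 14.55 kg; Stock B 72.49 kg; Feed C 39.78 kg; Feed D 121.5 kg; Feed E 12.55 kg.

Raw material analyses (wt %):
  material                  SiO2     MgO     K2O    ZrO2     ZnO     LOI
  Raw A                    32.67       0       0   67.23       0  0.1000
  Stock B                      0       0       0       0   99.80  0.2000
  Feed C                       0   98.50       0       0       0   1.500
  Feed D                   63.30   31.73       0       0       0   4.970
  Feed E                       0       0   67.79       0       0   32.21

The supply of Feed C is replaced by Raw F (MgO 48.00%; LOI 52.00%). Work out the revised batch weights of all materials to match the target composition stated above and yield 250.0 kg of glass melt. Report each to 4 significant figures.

Revised batch per 250.0 kg glass melt:
  Raw A: 14.55 kg
  Stock B: 72.49 kg
  Raw F: 81.62 kg
  Feed D: 121.5 kg
  Feed E: 12.55 kg
Total batch = 302.7 kg; LOI loss = 52.68 kg

The working math maintains full precision in all steps — working values are printed with 4-significant-figure rounding alongside each step — each reported number takes a single rounding; the derived quantities, including totals, yield, ignition loss, glass mass, the five compositions, are carried from the batch weights for 250.0 kg of glass at full float precision, as they appear in either problem or answer.
Oxide-by-oxide targets in 250.0 kg glass melt:
  SiO2: 32.66% × 250.0 = 81.65 kg
  MgO: 31.09% × 250.0 = 77.72 kg
  K2O: 3.403% × 250.0 = 8.508 kg
  ZrO2: 3.912% × 250.0 = 9.780 kg
  ZnO: 28.94% × 250.0 = 72.35 kg
Balance tally, oxide-wise, applying the batch weights above, under the basis named above (every target is met by its sum net of answer rounding effects):
  SiO2: 14.55·0.3267 + 121.5·0.6330 = 81.66 kg (target 81.65 kg)
  MgO: 81.62·0.4800 + 121.5·0.3173 = 77.73 kg (target 77.72 kg)
  K2O: 12.55·0.6779 = 8.508 kg (target 8.508 kg)
  ZrO2: 14.55·0.6723 = 9.782 kg (target 9.780 kg)
  ZnO: 72.49·0.9980 = 72.35 kg (target 72.35 kg)
Glass-mass closure: Σ batch − LOI loss = 250.0 kg (the Σ of target masses is 250.0 kg; the stated basis being 250.0 kg — differing by rounding only).
Whole-batch sum: Σ batch = 302.7 kg; LOI removed, Σ of batch·LOI: 52.68 kg; yield = glass ÷ total batch = 82.60%.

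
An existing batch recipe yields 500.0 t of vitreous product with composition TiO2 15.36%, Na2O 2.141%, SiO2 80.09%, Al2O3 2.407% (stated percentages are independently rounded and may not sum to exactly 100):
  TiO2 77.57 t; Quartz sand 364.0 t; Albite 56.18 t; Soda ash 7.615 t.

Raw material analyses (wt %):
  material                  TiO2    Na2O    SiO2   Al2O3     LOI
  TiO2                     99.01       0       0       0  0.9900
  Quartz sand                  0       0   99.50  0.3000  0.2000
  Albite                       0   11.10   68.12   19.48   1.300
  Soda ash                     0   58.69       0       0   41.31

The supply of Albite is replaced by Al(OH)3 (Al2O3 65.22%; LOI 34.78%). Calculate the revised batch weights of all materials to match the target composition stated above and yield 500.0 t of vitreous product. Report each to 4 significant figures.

Revised batch per 500.0 t vitreous product:
  TiO2: 77.57 t
  Quartz sand: 402.5 t
  Al(OH)3: 16.60 t
  Soda ash: 18.24 t
Total batch = 514.9 t; LOI loss = 14.88 t

In-progress results are printed (rounded to four significant figures) on the page. Every computation keeps full float precision throughout; each reported value sees exactly one rounding — the derived quantities are carried using the weight values per 500.0 t of glass at full float precision (totals, four oxide percentages, net glass mass, LOI, yield), as they appear in either problem or answer.
Per-oxide target masses for 500.0 t vitreous product:
  TiO2: 15.36% × 500.0 = 76.80 t
  Na2O: 2.141% × 500.0 = 10.70 t
  SiO2: 80.09% × 500.0 = 400.4 t
  Al2O3: 2.407% × 500.0 = 12.04 t
Checking each oxide sum from the weights as reported, at the basis given (every target is met by its sum net of answer rounding effects):
  TiO2: 77.57·0.9901 = 76.80 t (target 76.80 t)
  Na2O: 18.24·0.5869 = 10.71 t (target 10.70 t)
  SiO2: 402.5·0.9950 = 400.5 t (target 400.4 t)
  Al2O3: 402.5·0.003000 + 16.60·0.6522 = 12.03 t (target 12.04 t)
Glass-mass bookkeeping: total batch − LOI = 500.0 t (targets for the oxides total 500.0 t; stated basis 500.0 t — gaps are rounding artifacts).
Batch total: Σ batch = 514.9 t; LOI loss = Σ batch·LOI = 14.88 t; yield: glass divided by total = 97.11%.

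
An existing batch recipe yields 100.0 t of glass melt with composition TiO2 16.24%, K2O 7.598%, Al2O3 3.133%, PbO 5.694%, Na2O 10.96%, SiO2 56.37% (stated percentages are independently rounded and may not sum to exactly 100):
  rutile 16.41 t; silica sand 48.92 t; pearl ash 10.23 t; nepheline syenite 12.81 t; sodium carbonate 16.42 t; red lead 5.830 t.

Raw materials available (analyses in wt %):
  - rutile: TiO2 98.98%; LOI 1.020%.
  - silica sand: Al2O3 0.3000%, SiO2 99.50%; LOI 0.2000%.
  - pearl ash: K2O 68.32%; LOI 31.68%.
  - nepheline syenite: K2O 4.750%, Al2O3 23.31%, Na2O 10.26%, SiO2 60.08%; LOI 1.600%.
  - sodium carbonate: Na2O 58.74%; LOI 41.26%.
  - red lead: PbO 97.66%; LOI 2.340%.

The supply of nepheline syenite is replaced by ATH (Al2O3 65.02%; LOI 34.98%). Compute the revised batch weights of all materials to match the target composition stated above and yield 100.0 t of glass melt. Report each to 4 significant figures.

Revised batch per 100.0 t glass melt:
  rutile: 16.41 t
  silica sand: 56.65 t
  pearl ash: 11.12 t
  ATH: 4.557 t
  sodium carbonate: 18.66 t
  red lead: 5.830 t
Total batch = 113.2 t; LOI loss = 13.23 t

Every computation carries full float precision end to end. In-progress results are displayed rounded off to 4 significant figures alongside each step. A single rounding finalizes every reported result; all derived quantities (six oxide percentages, glass mass, the yield, the totals, ignition loss) are recomputed from the batch weights for 100.0 t of glass at full precision, precisely as stated by problem or answer.
Target oxide masses per 100.0 t glass melt:
  TiO2: 16.24% × 100.0 = 16.24 t
  K2O: 7.598% × 100.0 = 7.598 t
  Al2O3: 3.133% × 100.0 = 3.133 t
  PbO: 5.694% × 100.0 = 5.694 t
  Na2O: 10.96% × 100.0 = 10.96 t
  SiO2: 56.37% × 100.0 = 56.37 t
A balance pass over the oxides, per the reported batch figures, versus the basis set out (each sum matches its target mass within answer rounding):
  TiO2: 16.41·0.9898 = 16.24 t (target 16.24 t)
  K2O: 11.12·0.6832 = 7.597 t (target 7.598 t)
  Al2O3: 56.65·0.003000 + 4.557·0.6502 = 3.133 t (target 3.133 t)
  PbO: 5.830·0.9766 = 5.694 t (target 5.694 t)
  Na2O: 18.66·0.5874 = 10.96 t (target 10.96 t)
  SiO2: 56.65·0.9950 = 56.37 t (target 56.37 t)
The glass-mass cross-check: batch Σ − ignition loss = 99.99 t (summing oxide targets gives 100.0 t; against the stated basis, 100.0 t — a pure rounding effect).
Summing the batch: Σ batch = 113.2 t; LOI loss = Σ batch·LOI = 13.23 t; yield, glass over the total, = 88.31%.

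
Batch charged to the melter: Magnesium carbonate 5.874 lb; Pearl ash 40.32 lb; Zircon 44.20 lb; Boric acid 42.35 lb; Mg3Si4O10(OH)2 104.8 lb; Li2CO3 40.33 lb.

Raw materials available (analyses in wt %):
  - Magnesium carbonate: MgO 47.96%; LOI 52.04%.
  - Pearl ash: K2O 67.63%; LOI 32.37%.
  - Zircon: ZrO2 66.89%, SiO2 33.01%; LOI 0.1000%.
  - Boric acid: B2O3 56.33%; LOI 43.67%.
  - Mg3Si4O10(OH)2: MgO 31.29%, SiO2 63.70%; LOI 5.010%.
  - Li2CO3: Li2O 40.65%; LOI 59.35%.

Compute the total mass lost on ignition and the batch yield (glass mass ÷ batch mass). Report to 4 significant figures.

LOI loss = 63.83 lb; glass = 214.0 lb; yield = 77.03%

Intermediates are shown (rounded to 4 significant figures) within the worked lines; the whole derivation keeps exact precision at all times; a single rounding produces every reported result — all derived quantities, which include glass mass, the totals, ignition loss, the six compositions, the yield, are re-derived at full precision, as given in question or answer, starting from the weights for 214.0 lb of glass.
Ignition loss by material:
  Magnesium carbonate: 5.874 × 0.5204 = 3.057 lb
  Pearl ash: 40.32 × 0.3237 = 13.05 lb
  Zircon: 44.20 × 0.001000 = 0.04420 lb
  Boric acid: 42.35 × 0.4367 = 18.49 lb
  Mg3Si4O10(OH)2: 104.8 × 0.05010 = 5.250 lb
  Li2CO3: 40.33 × 0.5935 = 23.94 lb
Total LOI = 63.83 lb
Glass = batch − LOI = 277.9 − 63.83 = 214.0 lb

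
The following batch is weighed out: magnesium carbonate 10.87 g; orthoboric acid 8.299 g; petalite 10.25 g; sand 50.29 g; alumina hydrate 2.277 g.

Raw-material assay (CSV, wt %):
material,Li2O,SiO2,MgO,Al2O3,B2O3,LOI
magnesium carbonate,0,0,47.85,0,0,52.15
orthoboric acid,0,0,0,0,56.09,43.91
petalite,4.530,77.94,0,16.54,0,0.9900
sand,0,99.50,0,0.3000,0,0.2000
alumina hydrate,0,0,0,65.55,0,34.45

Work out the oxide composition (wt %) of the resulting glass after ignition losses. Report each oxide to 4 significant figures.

Glass mass = 71.69 g (batch 81.99 − LOI 10.30).
Composition: Li2O 0.6477%, SiO2 80.95%, MgO 7.256%, Al2O3 4.657%, B2O3 6.493%

Every computation maintains full float precision in every operation — the intermediate values appear rounded to four significant figures in the printout — a single rounding yields each reported value. The derived quantities (LOI, totals, the five compositions, glass mass, the yield) are rebuilt starting from the weights at 71.69 g of glass at exact precision as given in either problem or answer.
Per-oxide mass from batch:
  Li2O: 10.25·0.04530 = 0.4643 g
  SiO2: 10.25·0.7794 + 50.29·0.9950 = 58.03 g
  MgO: 10.87·0.4785 = 5.201 g
  Al2O3: 10.25·0.1654 + 50.29·0.003000 + 2.277·0.6555 = 3.339 g
  B2O3: 8.299·0.5609 = 4.655 g
LOI: 10.87·0.5215 + 8.299·0.4391 + 10.25·0.009900 + 50.29·0.002000 + 2.277·0.3445 = 10.30 g
Resulting glass, batch − LOI: 81.99 − 10.30 = 71.69 g (the oxide masses sum to this)
each oxide over glass, ×100, is wt %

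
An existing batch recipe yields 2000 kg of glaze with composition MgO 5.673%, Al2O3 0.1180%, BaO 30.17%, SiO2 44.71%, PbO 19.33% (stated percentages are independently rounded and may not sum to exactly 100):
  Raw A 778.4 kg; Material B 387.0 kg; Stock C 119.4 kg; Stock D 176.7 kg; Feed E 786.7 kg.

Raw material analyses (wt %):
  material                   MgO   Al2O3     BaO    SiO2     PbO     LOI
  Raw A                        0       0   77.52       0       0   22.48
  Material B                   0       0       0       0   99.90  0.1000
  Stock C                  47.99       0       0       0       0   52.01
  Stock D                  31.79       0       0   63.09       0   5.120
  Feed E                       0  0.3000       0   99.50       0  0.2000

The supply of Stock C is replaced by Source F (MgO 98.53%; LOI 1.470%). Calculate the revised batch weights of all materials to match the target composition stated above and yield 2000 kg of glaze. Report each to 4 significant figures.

Revised batch per 2000 kg glaze:
  Raw A: 778.4 kg
  Material B: 387.0 kg
  Source F: 58.15 kg
  Stock D: 176.7 kg
  Feed E: 786.7 kg
Total batch = 2187 kg; LOI loss = 186.8 kg

Mid-chain values are displayed with 4-significant-figure rounding at each printed step — the working math carries full float precision all the way through. A single rounding produces each reported result. Derived quantities, including the totals, net glass mass, the five compositions, LOI, the yield, are computed from the batch weights on 2000 kg of glass in full precision, as they appear in problem or answer.
Oxide-by-oxide targets in 2000 kg glaze:
  MgO: 5.673% × 2000 = 113.5 kg
  Al2O3: 0.1180% × 2000 = 2.360 kg
  BaO: 30.17% × 2000 = 603.4 kg
  SiO2: 44.71% × 2000 = 894.2 kg
  PbO: 19.33% × 2000 = 386.6 kg
Balance tally, oxide-wise, per the reported batch figures, relative to the basis at hand (summed amounts equal target values within answer rounding):
  MgO: 58.15·0.9853 + 176.7·0.3179 = 113.5 kg (target 113.5 kg)
  Al2O3: 786.7·0.003000 = 2.360 kg (target 2.360 kg)
  BaO: 778.4·0.7752 = 603.4 kg (target 603.4 kg)
  SiO2: 176.7·0.6309 + 786.7·0.9950 = 894.2 kg (target 894.2 kg)
  PbO: 387.0·0.9990 = 386.6 kg (target 386.6 kg)
Glass-mass closure: the batch minus its LOI: 2000 kg (the Σ of target masses is 2000 kg; basis as stated: 2000 kg — gaps are rounding artifacts).
Summing the batch: Σ batch = 2187 kg; LOI removed, Σ of batch·LOI: 186.8 kg; yield = glass ÷ total batch = 91.46%.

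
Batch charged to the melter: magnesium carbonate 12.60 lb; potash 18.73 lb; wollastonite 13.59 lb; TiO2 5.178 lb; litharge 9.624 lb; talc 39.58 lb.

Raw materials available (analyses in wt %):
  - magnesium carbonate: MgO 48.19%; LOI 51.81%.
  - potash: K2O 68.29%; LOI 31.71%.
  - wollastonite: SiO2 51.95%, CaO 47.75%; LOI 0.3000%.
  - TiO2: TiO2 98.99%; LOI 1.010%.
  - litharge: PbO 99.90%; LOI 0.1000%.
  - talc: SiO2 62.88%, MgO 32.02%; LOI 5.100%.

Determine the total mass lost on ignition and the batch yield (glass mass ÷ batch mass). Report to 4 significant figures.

LOI loss = 14.59 lb; glass = 84.71 lb; yield = 85.31%

Full precision is held through every step — rounding to 4 significant figures extends to each intermediate as printed. Every reported result sees exactly one rounding. The derived quantities, which include the totals, net glass mass, LOI, the yield, the six compositions, are computed at exact precision, exactly as shown in problem or answer, using the weight values on 84.71 lb of glass.
Ignition loss by material:
  magnesium carbonate: 12.60 × 0.5181 = 6.528 lb
  potash: 18.73 × 0.3171 = 5.939 lb
  wollastonite: 13.59 × 0.003000 = 0.04077 lb
  TiO2: 5.178 × 0.01010 = 0.05230 lb
  litharge: 9.624 × 0.001000 = 0.009624 lb
  talc: 39.58 × 0.05100 = 2.019 lb
Total LOI = 14.59 lb
Glass = batch − LOI = 99.30 − 14.59 = 84.71 lb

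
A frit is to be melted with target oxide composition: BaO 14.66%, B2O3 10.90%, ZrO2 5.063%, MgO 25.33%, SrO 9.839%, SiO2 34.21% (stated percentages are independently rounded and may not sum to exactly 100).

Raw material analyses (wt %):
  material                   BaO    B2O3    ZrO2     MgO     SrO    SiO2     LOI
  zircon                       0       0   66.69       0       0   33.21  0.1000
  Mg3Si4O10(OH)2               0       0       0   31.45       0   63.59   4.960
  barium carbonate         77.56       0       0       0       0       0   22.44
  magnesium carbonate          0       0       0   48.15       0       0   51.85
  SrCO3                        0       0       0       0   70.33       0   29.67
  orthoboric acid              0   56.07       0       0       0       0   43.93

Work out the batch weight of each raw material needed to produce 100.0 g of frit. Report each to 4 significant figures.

Batch per 100.0 g frit:
  zircon: 7.592 g
  Mg3Si4O10(OH)2: 49.83 g
  barium carbonate: 18.90 g
  magnesium carbonate: 20.06 g
  SrCO3: 13.99 g
  orthoboric acid: 19.44 g
Total batch = 129.8 g; LOI loss = 29.81 g; yield = 77.03%

Working values are shown rounded to 4 significant digits in the printout — the working math carries exact precision in every operation. Every reported value is rounded only once — all derived quantities (the totals, yield, LOI, net glass mass, the six compositions) are computed in exact precision from the weighed amounts on 100.0 g of glass, as given in question or answer.
Target masses of each oxide per 100.0 g frit:
  BaO: 14.66% × 100.0 = 14.66 g
  B2O3: 10.90% × 100.0 = 10.90 g
  ZrO2: 5.063% × 100.0 = 5.063 g
  MgO: 25.33% × 100.0 = 25.33 g
  SrO: 9.839% × 100.0 = 9.839 g
  SiO2: 34.21% × 100.0 = 34.21 g
Per-oxide balance check on the weights just shown, on the stated basis (sum by sum, the targets are met given rounding of the digits):
  BaO: 18.90·0.7756 = 14.66 g (target 14.66 g)
  B2O3: 19.44·0.5607 = 10.90 g (target 10.90 g)
  ZrO2: 7.592·0.6669 = 5.063 g (target 5.063 g)
  MgO: 49.83·0.3145 + 20.06·0.4815 = 25.33 g (target 25.33 g)
  SrO: 13.99·0.7033 = 9.839 g (target 9.839 g)
  SiO2: 7.592·0.3321 + 49.83·0.6359 = 34.21 g (target 34.21 g)
Mass balance on the glass: batch total minus LOI = 100.0 g (oxide target masses add up to 100.0 g; with the basis standing at 100.0 g — differing by rounding only).
Adding the batch up: Σ batch = 129.8 g; LOI removed, Σ of batch·LOI: 29.81 g; as yield: glass ÷ batch → 77.03%.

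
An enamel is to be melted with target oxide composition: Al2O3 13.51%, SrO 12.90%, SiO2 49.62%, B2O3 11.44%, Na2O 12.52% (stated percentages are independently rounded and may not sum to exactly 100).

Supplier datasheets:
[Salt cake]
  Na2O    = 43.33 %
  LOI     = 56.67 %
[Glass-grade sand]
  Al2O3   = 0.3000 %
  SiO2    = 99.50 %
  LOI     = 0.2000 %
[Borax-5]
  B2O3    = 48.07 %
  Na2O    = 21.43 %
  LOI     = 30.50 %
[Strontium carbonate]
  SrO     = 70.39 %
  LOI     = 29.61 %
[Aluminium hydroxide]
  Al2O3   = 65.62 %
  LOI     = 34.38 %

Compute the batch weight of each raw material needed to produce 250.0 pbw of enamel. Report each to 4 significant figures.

Batch per 250.0 pbw enamel:
  Salt cake: 42.81 pbw
  Glass-grade sand: 124.7 pbw
  Borax-5: 59.50 pbw
  Strontium carbonate: 45.82 pbw
  Aluminium hydroxide: 50.90 pbw
Total batch = 323.7 pbw; LOI loss = 73.72 pbw; yield = 77.23%

All internal work holds full precision at all times — rounding to 4 significant figures governs each mid-chain value as displayed — each reported result is rounded just once; all derived quantities, including glass mass, LOI, the totals, the five compositions, the yield, are carried from the weighed amounts per 250.0 pbw of glass at full float precision, precisely as stated by question or answer.
Target oxide masses per 250.0 pbw enamel:
  Al2O3: 13.51% × 250.0 = 33.78 pbw
  SrO: 12.90% × 250.0 = 32.25 pbw
  SiO2: 49.62% × 250.0 = 124.0 pbw
  B2O3: 11.44% × 250.0 = 28.60 pbw
  Na2O: 12.52% × 250.0 = 31.30 pbw
Oxide-by-oxide audit applying the batch weights above, under the basis named above (every target is met by its sum within answer rounding):
  Al2O3: 124.7·0.003000 + 50.90·0.6562 = 33.77 pbw (target 33.78 pbw)
  SrO: 45.82·0.7039 = 32.25 pbw (target 32.25 pbw)
  SiO2: 124.7·0.9950 = 124.1 pbw (target 124.0 pbw)
  B2O3: 59.50·0.4807 = 28.60 pbw (target 28.60 pbw)
  Na2O: 42.81·0.4333 + 59.50·0.2143 = 31.30 pbw (target 31.30 pbw)
Glass-mass closure: batch total minus LOI = 250.0 pbw (per-oxide target masses sum to 250.0 pbw; versus the stated basis of 250.0 pbw — gaps are rounding artifacts).
Batch grand total — Σ batch = 323.7 pbw; LOI removed, Σ of batch·LOI: 73.72 pbw; as yield: glass ÷ batch → 77.23%.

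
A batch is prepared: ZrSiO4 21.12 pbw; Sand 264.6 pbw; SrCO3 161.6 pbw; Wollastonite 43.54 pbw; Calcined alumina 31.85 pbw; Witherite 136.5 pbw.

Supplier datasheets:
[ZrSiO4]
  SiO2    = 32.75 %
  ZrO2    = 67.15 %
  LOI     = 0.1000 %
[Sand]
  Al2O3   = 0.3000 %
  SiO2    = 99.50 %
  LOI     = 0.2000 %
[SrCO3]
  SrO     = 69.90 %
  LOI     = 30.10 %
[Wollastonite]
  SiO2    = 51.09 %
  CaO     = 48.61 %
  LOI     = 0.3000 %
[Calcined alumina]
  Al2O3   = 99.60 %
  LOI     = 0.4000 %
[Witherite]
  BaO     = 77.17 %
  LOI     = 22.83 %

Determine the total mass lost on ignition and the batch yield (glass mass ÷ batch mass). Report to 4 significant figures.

LOI loss = 80.61 pbw; glass = 578.6 pbw; yield = 87.77%

The working math keeps full precision from start to finish. Mid-chain values appear rounded off to 4 significant digits in the working; every reported number carries a single rounding; all derived quantities are carried starting from the weights on 578.6 pbw of glass in full float precision (LOI, the six compositions, totals, the yield, net glass mass) as given in either problem or answer.
LOI of each material in turn:
  ZrSiO4: 21.12 × 0.001000 = 0.02112 pbw
  Sand: 264.6 × 0.002000 = 0.5292 pbw
  SrCO3: 161.6 × 0.3010 = 48.64 pbw
  Wollastonite: 43.54 × 0.003000 = 0.1306 pbw
  Calcined alumina: 31.85 × 0.004000 = 0.1274 pbw
  Witherite: 136.5 × 0.2283 = 31.16 pbw
Total LOI = 80.61 pbw
Glass = batch − LOI = 659.2 − 80.61 = 578.6 pbw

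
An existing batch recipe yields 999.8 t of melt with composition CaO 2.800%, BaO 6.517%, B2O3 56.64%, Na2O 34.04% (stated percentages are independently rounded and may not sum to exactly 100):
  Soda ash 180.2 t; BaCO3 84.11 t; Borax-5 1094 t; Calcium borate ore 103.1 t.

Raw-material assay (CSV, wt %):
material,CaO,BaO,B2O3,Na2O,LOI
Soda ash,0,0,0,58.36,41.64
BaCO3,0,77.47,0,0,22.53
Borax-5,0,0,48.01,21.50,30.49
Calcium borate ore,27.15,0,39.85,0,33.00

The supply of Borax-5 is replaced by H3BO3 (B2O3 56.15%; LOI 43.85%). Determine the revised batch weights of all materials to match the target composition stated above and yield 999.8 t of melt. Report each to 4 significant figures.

Values along the way are shown with 4-significant-digit rounding alongside each step; the working math holds exact precision throughout; each reported result sees exactly one rounding. The derived quantities (glass mass, yield, totals, LOI, the four compositions) are carried using the weight values on 999.8 t of glass in exact precision as quoted within either problem or answer.
Per-oxide target masses for 999.8 t melt:
  CaO: 2.800% × 999.8 = 27.99 t
  BaO: 6.517% × 999.8 = 65.16 t
  B2O3: 56.64% × 999.8 = 566.3 t
  Na2O: 34.04% × 999.8 = 340.3 t
Checking each oxide sum working from each reported weight, against the basis in use (every target is met by its sum once rounding is allowed for):
  CaO: 103.1·0.2715 = 27.99 t (target 27.99 t)
  BaO: 84.11·0.7747 = 65.16 t (target 65.16 t)
  B2O3: 935.3·0.5615 + 103.1·0.3985 = 566.3 t (target 566.3 t)
  Na2O: 583.2·0.5836 = 340.4 t (target 340.3 t)
Auditing the glass mass value: total batch − LOI = 999.8 t (targets for the oxides total 999.8 t; with the basis standing at 999.8 t — gaps are rounding artifacts).
Batch grand total — Σ batch = 1706 t; ignition loss, Σ(batch × LOI) = 705.9 t; the yield ratio, glass ÷ batch: 58.61%.

Revised batch per 999.8 t melt:
  Soda ash: 583.2 t
  BaCO3: 84.11 t
  H3BO3: 935.3 t
  Calcium borate ore: 103.1 t
Total batch = 1706 t; LOI loss = 705.9 t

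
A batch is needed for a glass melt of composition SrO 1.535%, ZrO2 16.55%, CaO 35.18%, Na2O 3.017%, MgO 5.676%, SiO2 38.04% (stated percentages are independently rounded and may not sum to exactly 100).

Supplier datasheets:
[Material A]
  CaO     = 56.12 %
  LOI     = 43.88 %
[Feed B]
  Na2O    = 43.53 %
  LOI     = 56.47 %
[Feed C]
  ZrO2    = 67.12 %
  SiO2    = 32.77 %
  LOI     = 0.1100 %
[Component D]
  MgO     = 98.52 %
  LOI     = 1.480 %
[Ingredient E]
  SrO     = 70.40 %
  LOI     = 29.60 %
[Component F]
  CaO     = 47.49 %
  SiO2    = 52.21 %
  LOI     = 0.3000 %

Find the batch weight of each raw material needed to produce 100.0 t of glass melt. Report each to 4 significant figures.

All internal work maintains exact precision at each step. Values along the way appear rounded to 4 significant figures; each reported result carries a single rounding. The derived quantities, including six oxide percentages, glass mass, the yield, ignition loss, totals, are re-derived from the batch weights per 100.0 t of glass at full float precision exactly as printed in problem or answer.
Oxide mass targets, per 100.0 t glass melt:
  SrO: 1.535% × 100.0 = 1.535 t
  ZrO2: 16.55% × 100.0 = 16.55 t
  CaO: 35.18% × 100.0 = 35.18 t
  Na2O: 3.017% × 100.0 = 3.017 t
  MgO: 5.676% × 100.0 = 5.676 t
  SiO2: 38.04% × 100.0 = 38.04 t
Mass-balance tally per oxide per the reported batch figures, on the stated basis (each sum matches its target mass exact up to rounding of places):
  SrO: 2.180·0.7040 = 1.535 t (target 1.535 t)
  ZrO2: 24.66·0.6712 = 16.55 t (target 16.55 t)
  CaO: 14.13·0.5612 + 57.38·0.4749 = 35.18 t (target 35.18 t)
  Na2O: 6.931·0.4353 = 3.017 t (target 3.017 t)
  MgO: 5.761·0.9852 = 5.676 t (target 5.676 t)
  SiO2: 24.66·0.3277 + 57.38·0.5221 = 38.04 t (target 38.04 t)
Auditing the glass mass value: total charge less LOI = 100.0 t (oxide target masses add up to 100.0 t; versus the stated basis of 100.0 t — deltas are rounding alone).
Batch total: Σ batch = 111.0 t; the LOI term Σ batch·LOI equals 11.04 t; yield: glass divided by total = 90.05%.

Batch per 100.0 t glass melt:
  Material A: 14.13 t
  Feed B: 6.931 t
  Feed C: 24.66 t
  Component D: 5.761 t
  Ingredient E: 2.180 t
  Component F: 57.38 t
Total batch = 111.0 t; LOI loss = 11.04 t; yield = 90.05%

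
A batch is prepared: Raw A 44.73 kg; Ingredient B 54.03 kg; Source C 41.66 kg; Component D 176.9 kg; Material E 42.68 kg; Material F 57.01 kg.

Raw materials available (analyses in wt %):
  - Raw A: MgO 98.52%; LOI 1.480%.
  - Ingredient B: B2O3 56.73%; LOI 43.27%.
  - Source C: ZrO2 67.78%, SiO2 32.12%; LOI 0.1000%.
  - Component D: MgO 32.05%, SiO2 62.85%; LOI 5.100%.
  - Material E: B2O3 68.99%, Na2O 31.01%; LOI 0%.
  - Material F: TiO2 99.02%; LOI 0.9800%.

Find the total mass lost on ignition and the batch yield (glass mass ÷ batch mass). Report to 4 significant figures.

In-progress results are printed (rounded to four significant figures) within the worked lines; every computation keeps full precision through the solve; every reported value is rounded once only. The derived quantities are re-derived using the weight values on 383.3 kg of glass at exact precision (LOI, net glass mass, six oxide percentages, the totals, yield) as given in the problem or answer text.
Per-material ignition loss:
  Raw A: 44.73 × 0.01480 = 0.6620 kg
  Ingredient B: 54.03 × 0.4327 = 23.38 kg
  Source C: 41.66 × 0.001000 = 0.04166 kg
  Component D: 176.9 × 0.05100 = 9.022 kg
  Material E: 42.68 × 0 = 0 kg
  Material F: 57.01 × 0.009800 = 0.5587 kg
Total LOI = 33.66 kg
Glass = batch − LOI = 417.0 − 33.66 = 383.3 kg

LOI loss = 33.66 kg; glass = 383.3 kg; yield = 91.93%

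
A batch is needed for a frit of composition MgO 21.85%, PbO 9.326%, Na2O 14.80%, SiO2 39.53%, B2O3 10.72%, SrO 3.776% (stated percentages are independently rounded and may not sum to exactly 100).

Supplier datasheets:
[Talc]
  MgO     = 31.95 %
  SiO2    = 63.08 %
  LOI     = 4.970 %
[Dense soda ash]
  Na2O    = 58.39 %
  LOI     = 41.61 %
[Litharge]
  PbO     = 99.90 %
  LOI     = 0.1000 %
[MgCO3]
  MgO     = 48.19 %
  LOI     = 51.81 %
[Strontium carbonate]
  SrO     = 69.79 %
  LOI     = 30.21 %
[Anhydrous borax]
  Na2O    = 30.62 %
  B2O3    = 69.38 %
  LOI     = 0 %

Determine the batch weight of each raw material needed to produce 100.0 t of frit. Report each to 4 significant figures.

Batch per 100.0 t frit:
  Talc: 62.67 t
  Dense soda ash: 17.24 t
  Litharge: 9.335 t
  MgCO3: 3.793 t
  Strontium carbonate: 5.411 t
  Anhydrous borax: 15.45 t
Total batch = 113.9 t; LOI loss = 13.90 t; yield = 87.80%

Values along the way are displayed rounded off to 4 significant digits in the working; all arithmetic keeps full precision in all steps. Each reported number carries a single rounding. All derived quantities, which include LOI, net glass mass, the six compositions, the yield, the totals, are rebuilt in full precision, exactly as shown in either problem or answer, using the weight values for 100.0 t of glass.
Oxide mass targets, per 100.0 t frit:
  MgO: 21.85% × 100.0 = 21.85 t
  PbO: 9.326% × 100.0 = 9.326 t
  Na2O: 14.80% × 100.0 = 14.80 t
  SiO2: 39.53% × 100.0 = 39.53 t
  B2O3: 10.72% × 100.0 = 10.72 t
  SrO: 3.776% × 100.0 = 3.776 t
Mass-balance tally per oxide given the weights on record, per the basis as stated (oxide sums agree with the targets exact up to rounding of places):
  MgO: 62.67·0.3195 + 3.793·0.4819 = 21.85 t (target 21.85 t)
  PbO: 9.335·0.9990 = 9.326 t (target 9.326 t)
  Na2O: 17.24·0.5839 + 15.45·0.3062 = 14.80 t (target 14.80 t)
  SiO2: 62.67·0.6308 = 39.53 t (target 39.53 t)
  B2O3: 15.45·0.6938 = 10.72 t (target 10.72 t)
  SrO: 5.411·0.6979 = 3.776 t (target 3.776 t)
Glass-mass closure: batch Σ − ignition loss = 100.0 t (the targets, summed, come to 100.0 t; against the stated basis, 100.0 t — a pure rounding effect).
Batch grand total — Σ batch = 113.9 t; Σ batch·LOI gives LOI loss = 13.90 t; glass ÷ batch gives a yield of 87.80%.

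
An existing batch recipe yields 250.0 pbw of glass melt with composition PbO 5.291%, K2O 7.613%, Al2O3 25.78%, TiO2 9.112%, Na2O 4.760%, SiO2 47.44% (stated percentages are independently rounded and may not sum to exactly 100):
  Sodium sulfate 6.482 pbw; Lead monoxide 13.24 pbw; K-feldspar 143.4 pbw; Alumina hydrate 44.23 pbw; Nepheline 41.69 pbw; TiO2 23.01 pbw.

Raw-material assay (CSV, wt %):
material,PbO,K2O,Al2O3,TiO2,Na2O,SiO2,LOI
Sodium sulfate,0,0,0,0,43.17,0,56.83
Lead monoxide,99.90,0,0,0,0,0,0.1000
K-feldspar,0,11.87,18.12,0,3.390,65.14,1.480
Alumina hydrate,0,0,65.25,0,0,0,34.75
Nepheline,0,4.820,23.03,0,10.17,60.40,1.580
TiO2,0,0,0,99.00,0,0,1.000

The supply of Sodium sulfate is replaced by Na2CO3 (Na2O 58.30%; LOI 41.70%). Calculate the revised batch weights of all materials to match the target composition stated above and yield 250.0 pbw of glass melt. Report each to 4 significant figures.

Full precision is maintained in all steps; intermediates appear (rounded to four significant figures) at each printed step — each reported number takes a single rounding. Derived quantities (the yield, six oxide percentages, glass mass, totals, LOI) are recomputed at exact precision from the batch weights for 250.0 pbw of glass as quoted within question or answer.
Oxide mass targets, per 250.0 pbw glass melt:
  PbO: 5.291% × 250.0 = 13.23 pbw
  K2O: 7.613% × 250.0 = 19.03 pbw
  Al2O3: 25.78% × 250.0 = 64.45 pbw
  TiO2: 9.112% × 250.0 = 22.78 pbw
  Na2O: 4.760% × 250.0 = 11.90 pbw
  SiO2: 47.44% × 250.0 = 118.6 pbw
Sums-versus-targets review from the weights as reported, versus the basis set out (every target is met by its sum modulo rounding of the values):
  PbO: 13.24·0.9990 = 13.23 pbw (target 13.23 pbw)
  K2O: 143.4·0.1187 + 41.69·0.04820 = 19.03 pbw (target 19.03 pbw)
  Al2O3: 143.4·0.1812 + 44.23·0.6525 + 41.69·0.2303 = 64.45 pbw (target 64.45 pbw)
  TiO2: 23.01·0.9900 = 22.78 pbw (target 22.78 pbw)
  Na2O: 4.800·0.5830 + 143.4·0.03390 + 41.69·0.1017 = 11.90 pbw (target 11.90 pbw)
  SiO2: 143.4·0.6514 + 41.69·0.6040 = 118.6 pbw (target 118.6 pbw)
Glass-mass bookkeeping: batch Σ − ignition loss = 250.0 pbw (the Σ of target masses is 250.0 pbw; versus the stated basis of 250.0 pbw — differing by rounding only).
Adding the batch up: Σ batch = 270.4 pbw; LOI removed, Σ of batch·LOI: 20.40 pbw; yield, glass over the total, = 92.46%.

Revised batch per 250.0 pbw glass melt:
  Na2CO3: 4.800 pbw
  Lead monoxide: 13.24 pbw
  K-feldspar: 143.4 pbw
  Alumina hydrate: 44.23 pbw
  Nepheline: 41.69 pbw
  TiO2: 23.01 pbw
Total batch = 270.4 pbw; LOI loss = 20.40 pbw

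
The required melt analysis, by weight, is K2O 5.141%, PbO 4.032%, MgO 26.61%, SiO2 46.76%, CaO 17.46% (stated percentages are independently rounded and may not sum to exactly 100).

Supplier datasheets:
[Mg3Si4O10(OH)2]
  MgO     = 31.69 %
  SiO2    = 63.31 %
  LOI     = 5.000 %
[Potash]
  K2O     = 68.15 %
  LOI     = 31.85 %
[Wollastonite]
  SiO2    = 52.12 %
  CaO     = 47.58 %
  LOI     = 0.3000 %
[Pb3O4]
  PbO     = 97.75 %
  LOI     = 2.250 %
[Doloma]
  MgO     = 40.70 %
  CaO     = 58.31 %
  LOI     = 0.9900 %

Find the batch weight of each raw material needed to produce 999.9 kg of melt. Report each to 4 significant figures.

Batch per 999.9 kg melt:
  Mg3Si4O10(OH)2: 613.8 kg
  Potash: 75.43 kg
  Wollastonite: 151.5 kg
  Pb3O4: 41.24 kg
  Doloma: 175.8 kg
Total batch = 1058 kg; LOI loss = 57.84 kg; yield = 94.53%

All arithmetic carries full float precision at each step — values along the way are printed rounded to 4 significant figures in the printout. Exactly one rounding lands on every reported figure; all derived quantities (the five compositions, LOI, the totals, net glass mass, the yield) are rebuilt from the weighed amounts at 999.9 kg of glass in exact precision, exactly as shown in either problem or answer.
The oxide mass targets at 999.9 kg melt:
  K2O: 5.141% × 999.9 = 51.40 kg
  PbO: 4.032% × 999.9 = 40.32 kg
  MgO: 26.61% × 999.9 = 266.1 kg
  SiO2: 46.76% × 999.9 = 467.6 kg
  CaO: 17.46% × 999.9 = 174.6 kg
Verifying the oxide balance per the reported batch figures, for the quoted basis mass (each sum matches its target mass net of answer rounding effects):
  K2O: 75.43·0.6815 = 51.41 kg (target 51.40 kg)
  PbO: 41.24·0.9775 = 40.31 kg (target 40.32 kg)
  MgO: 613.8·0.3169 + 175.8·0.4070 = 266.1 kg (target 266.1 kg)
  SiO2: 613.8·0.6331 + 151.5·0.5212 = 467.6 kg (target 467.6 kg)
  CaO: 151.5·0.4758 + 175.8·0.5831 = 174.6 kg (target 174.6 kg)
Glass-mass closure: net batch after ignition = 999.9 kg (per-oxide target masses sum to 999.9 kg; against the stated basis, 999.9 kg — gaps are rounding artifacts).
Batch total: Σ batch = 1058 kg; LOI loss = Σ batch·LOI = 57.84 kg; yield, glass over the total, = 94.53%.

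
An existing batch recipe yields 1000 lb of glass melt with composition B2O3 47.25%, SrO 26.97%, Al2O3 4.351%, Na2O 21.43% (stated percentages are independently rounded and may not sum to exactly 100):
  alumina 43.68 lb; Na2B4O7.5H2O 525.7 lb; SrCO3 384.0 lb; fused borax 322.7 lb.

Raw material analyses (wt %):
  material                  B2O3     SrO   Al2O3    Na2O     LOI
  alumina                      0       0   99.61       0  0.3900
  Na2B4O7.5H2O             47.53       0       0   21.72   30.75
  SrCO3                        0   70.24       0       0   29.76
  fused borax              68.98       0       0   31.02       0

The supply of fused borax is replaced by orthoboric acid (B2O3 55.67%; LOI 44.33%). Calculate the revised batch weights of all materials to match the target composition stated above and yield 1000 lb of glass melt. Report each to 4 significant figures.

Revised batch per 1000 lb glass melt:
  alumina: 43.68 lb
  Na2B4O7.5H2O: 986.6 lb
  SrCO3: 384.0 lb
  orthoboric acid: 6.370 lb
Total batch = 1421 lb; LOI loss = 420.7 lb

In-progress results appear (rounded to 4 significant digits) at each printed step. Every computation maintains exact precision at all times. Every reported result includes exactly one rounding — derived quantities are rebuilt in full float precision (ignition loss, the totals, yield, glass mass, the four compositions) from the batch weights for 1000 lb of glass, as they appear in question or answer.
Oxide mass targets, per 1000 lb glass melt:
  B2O3: 47.25% × 1000 = 472.5 lb
  SrO: 26.97% × 1000 = 269.7 lb
  Al2O3: 4.351% × 1000 = 43.51 lb
  Na2O: 21.43% × 1000 = 214.3 lb
A balance pass over the oxides, applying the batch weights above, versus the basis set out (target by target, the sums agree given rounding of the digits):
  B2O3: 986.6·0.4753 + 6.370·0.5567 = 472.5 lb (target 472.5 lb)
  SrO: 384.0·0.7024 = 269.7 lb (target 269.7 lb)
  Al2O3: 43.68·0.9961 = 43.51 lb (target 43.51 lb)
  Na2O: 986.6·0.2172 = 214.3 lb (target 214.3 lb)
Consistency of the glass mass: total batch − LOI = 1000 lb (the targets, summed, come to 1000 lb; versus the stated basis of 1000 lb — a pure rounding effect).
Whole-batch sum: Σ batch = 1421 lb; LOI removed, Σ of batch·LOI: 420.7 lb; yield: glass divided by total = 70.39%.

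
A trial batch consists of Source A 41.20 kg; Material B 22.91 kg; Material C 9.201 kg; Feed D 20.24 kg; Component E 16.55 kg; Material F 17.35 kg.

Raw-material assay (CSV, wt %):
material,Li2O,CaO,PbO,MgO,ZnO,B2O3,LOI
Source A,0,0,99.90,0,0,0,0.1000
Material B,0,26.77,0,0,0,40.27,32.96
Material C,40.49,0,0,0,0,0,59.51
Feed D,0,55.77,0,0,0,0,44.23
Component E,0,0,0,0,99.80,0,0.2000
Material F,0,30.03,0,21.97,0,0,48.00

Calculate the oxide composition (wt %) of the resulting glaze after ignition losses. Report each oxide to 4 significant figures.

Each numeric step holds full float precision from first step to last; working values are shown (rounded to four significant digits) in the working. Exactly one rounding is applied to every reported value; all derived quantities, which include the yield, totals, net glass mass, six oxide percentages, LOI, are carried at full float precision, exactly as shown in problem or answer, from the weighed amounts at 97.07 kg of glass.
Delivered oxide masses:
  Li2O: 9.201·0.4049 = 3.725 kg
  CaO: 22.91·0.2677 + 20.24·0.5577 + 17.35·0.3003 = 22.63 kg
  PbO: 41.20·0.9990 = 41.16 kg
  MgO: 17.35·0.2197 = 3.812 kg
  ZnO: 16.55·0.9980 = 16.52 kg
  B2O3: 22.91·0.4027 = 9.226 kg
LOI: 41.20·0.001000 + 22.91·0.3296 + 9.201·0.5951 + 20.24·0.4423 + 16.55·0.002000 + 17.35·0.4800 = 30.38 kg
Resulting glass, batch − LOI: 127.5 − 30.38 = 97.07 kg (= the summed oxide contributions)
wt % = oxide mass / glass mass × 100

Glass mass = 97.07 kg (batch 127.5 − LOI 30.38).
Composition: Li2O 3.838%, CaO 23.31%, PbO 42.40%, MgO 3.927%, ZnO 17.02%, B2O3 9.504%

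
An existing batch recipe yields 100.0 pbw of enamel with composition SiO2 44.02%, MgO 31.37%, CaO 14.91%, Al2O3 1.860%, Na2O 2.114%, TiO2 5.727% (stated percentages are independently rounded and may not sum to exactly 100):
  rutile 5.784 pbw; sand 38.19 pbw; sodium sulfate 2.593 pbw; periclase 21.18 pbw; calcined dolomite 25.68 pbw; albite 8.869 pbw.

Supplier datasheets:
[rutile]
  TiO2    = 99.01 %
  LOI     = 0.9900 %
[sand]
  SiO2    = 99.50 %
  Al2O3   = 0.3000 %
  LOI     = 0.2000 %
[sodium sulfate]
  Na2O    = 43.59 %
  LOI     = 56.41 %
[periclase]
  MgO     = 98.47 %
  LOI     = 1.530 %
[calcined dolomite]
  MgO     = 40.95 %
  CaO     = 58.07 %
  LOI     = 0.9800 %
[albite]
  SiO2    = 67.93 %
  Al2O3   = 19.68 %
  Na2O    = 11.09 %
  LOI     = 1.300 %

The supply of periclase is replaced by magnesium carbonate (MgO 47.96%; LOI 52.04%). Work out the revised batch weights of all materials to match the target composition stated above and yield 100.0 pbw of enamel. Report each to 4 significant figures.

Full precision is carried end to end; the intermediate values appear, rounded to four significant digits, within the worked lines. Each reported number is rounded once only — the derived quantities are rebuilt in exact precision (net glass mass, the six compositions, the yield, LOI, totals) starting from the weights per 100.0 pbw of glass, exactly as printed in problem or answer.
Per-oxide target masses for 100.0 pbw enamel:
  SiO2: 44.02% × 100.0 = 44.02 pbw
  MgO: 31.37% × 100.0 = 31.37 pbw
  CaO: 14.91% × 100.0 = 14.91 pbw
  Al2O3: 1.860% × 100.0 = 1.860 pbw
  Na2O: 2.114% × 100.0 = 2.114 pbw
  TiO2: 5.727% × 100.0 = 5.727 pbw
Sums-versus-targets review with the batch weights as given, at the basis given (target by target, the sums agree inside rounding margins):
  SiO2: 38.19·0.9950 + 8.869·0.6793 = 44.02 pbw (target 44.02 pbw)
  MgO: 43.49·0.4796 + 25.68·0.4095 = 31.37 pbw (target 31.37 pbw)
  CaO: 25.68·0.5807 = 14.91 pbw (target 14.91 pbw)
  Al2O3: 38.19·0.003000 + 8.869·0.1968 = 1.860 pbw (target 1.860 pbw)
  Na2O: 2.593·0.4359 + 8.869·0.1109 = 2.114 pbw (target 2.114 pbw)
  TiO2: 5.784·0.9901 = 5.727 pbw (target 5.727 pbw)
Glass-mass bookkeeping: the batch minus its LOI: 100.0 pbw (oxide target masses add up to 100.0 pbw; versus the stated basis of 100.0 pbw — deltas are rounding alone).
Batch total: Σ batch = 124.6 pbw; LOI removed, Σ of batch·LOI: 24.60 pbw; yield: glass divided by total = 80.26%.

Revised batch per 100.0 pbw enamel:
  rutile: 5.784 pbw
  sand: 38.19 pbw
  sodium sulfate: 2.593 pbw
  magnesium carbonate: 43.49 pbw
  calcined dolomite: 25.68 pbw
  albite: 8.869 pbw
Total batch = 124.6 pbw; LOI loss = 24.60 pbw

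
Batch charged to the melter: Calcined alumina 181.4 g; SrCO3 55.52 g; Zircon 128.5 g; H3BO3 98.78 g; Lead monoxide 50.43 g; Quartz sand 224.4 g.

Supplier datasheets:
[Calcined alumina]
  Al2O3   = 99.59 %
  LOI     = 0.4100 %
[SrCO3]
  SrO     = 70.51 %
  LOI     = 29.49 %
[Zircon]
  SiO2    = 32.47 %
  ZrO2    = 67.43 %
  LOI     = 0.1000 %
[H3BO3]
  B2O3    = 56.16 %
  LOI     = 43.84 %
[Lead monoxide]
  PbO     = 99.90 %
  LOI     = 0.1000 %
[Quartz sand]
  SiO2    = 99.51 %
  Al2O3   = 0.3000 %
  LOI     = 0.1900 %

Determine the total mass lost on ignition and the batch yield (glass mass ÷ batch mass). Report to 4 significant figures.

LOI loss = 61.03 g; glass = 678.0 g; yield = 91.74%

All internal work maintains full precision through the solve; the intermediate values are displayed, rounded to four significant figures, in the working. Each reported figure takes a single rounding — all derived quantities are recomputed from the weighed amounts at 678.0 g of glass at exact precision (the six compositions, yield, glass mass, totals, LOI) as quoted within question or answer.
Material-by-material LOI:
  Calcined alumina: 181.4 × 0.004100 = 0.7437 g
  SrCO3: 55.52 × 0.2949 = 16.37 g
  Zircon: 128.5 × 0.001000 = 0.1285 g
  H3BO3: 98.78 × 0.4384 = 43.31 g
  Lead monoxide: 50.43 × 0.001000 = 0.05043 g
  Quartz sand: 224.4 × 0.001900 = 0.4264 g
Total LOI = 61.03 g
Glass = batch − LOI = 739.0 − 61.03 = 678.0 g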